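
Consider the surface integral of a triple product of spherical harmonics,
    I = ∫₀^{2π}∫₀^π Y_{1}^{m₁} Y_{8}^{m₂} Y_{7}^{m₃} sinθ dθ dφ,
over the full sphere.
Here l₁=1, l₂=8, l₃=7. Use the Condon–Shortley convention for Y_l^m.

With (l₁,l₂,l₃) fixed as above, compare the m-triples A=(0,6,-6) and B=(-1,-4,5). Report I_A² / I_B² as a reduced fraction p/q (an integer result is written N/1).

Shared (l₁,l₂,l₃)=(1,8,7): N and (l;000)² cancel in I_A²/I_B².
A: Δ = 2!·0!·14!/17! = 1/2040; Racah Σ t=1..1: t=1:−1/6227020800 = -1/6227020800; ⇒ 3j(1 8 7; 0 6 -6)² = 7/510, sgn +1
B: Δ = 2!·0!·14!/17! = 1/2040; Racah Σ t=2..2: t=2:+1/1916006400 = 1/1916006400; ⇒ 3j(1 8 7; -1 -4 5)² = 1/340, sgn +1
I_A²/I_B² = (7/510)/(1/340) = 14/3

14/3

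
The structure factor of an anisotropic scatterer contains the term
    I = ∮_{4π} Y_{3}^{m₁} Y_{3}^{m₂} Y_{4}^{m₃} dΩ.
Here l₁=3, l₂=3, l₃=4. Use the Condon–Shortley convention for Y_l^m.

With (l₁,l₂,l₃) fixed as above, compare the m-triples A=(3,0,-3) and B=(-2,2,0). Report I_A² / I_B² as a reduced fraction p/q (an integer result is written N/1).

9/7

Shared (l₁,l₂,l₃)=(3,3,4): N and (l;000)² cancel in I_A²/I_B².
A: Δ = 2!·4!·4!/11! = 1/34650; Racah Σ t=0..0: t=0:+1/288 = 1/288; ⇒ 3j(3 3 4; 3 0 -3)² = 1/22, sgn -1
B: Δ = 2!·4!·4!/11! = 1/34650; Racah Σ t=1..2: t=1:−1/576 t=2:+1/72 = 7/576; ⇒ 3j(3 3 4; -2 2 0)² = 7/198, sgn +1
I_A²/I_B² = (1/22)/(7/198) = 9/7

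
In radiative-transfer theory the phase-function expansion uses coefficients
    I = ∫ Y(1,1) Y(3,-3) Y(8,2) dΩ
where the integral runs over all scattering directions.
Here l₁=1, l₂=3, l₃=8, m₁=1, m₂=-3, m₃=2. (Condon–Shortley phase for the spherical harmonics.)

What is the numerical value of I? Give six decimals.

0.000000

l₃=8 ∉ [2,4] — triangle fails ⇒ I = 0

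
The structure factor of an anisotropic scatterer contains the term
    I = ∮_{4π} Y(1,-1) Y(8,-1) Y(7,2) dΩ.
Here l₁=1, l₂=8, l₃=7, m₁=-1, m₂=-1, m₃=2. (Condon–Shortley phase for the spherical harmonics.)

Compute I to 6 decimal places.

Checks pass: Σm=0; 16 even; l₃=7∈[7,9].
(2·1+1)(2·8+1)(2·7+1) = 765
Δ: 2! 0! 14! / 17! → 1/2040
sum: t=1:−1/25401600 = -1/25401600
3j²(1 8 7; 0 0 0) = Δ·Π!·Σ² = 8/255  (sign +1)
sum: t=2:+1/87091200 = 1/87091200
3j²(1 8 7; -1 -1 2) = Δ·Π!·Σ² = 7/680  (sign -1)
combine: 4πI² = 765·8/255·7/680 = 21/85
take √, sign -1: I = -0.14021525

-0.140215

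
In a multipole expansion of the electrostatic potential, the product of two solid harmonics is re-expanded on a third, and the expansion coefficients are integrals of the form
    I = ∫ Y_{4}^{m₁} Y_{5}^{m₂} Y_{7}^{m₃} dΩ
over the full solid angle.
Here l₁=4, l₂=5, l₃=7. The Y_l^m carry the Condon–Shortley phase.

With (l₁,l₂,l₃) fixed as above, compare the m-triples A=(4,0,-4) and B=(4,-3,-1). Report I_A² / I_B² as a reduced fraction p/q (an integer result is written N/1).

165/28

Shared (l₁,l₂,l₃)=(4,5,7): N and (l;000)² cancel in I_A²/I_B².
A: Δ = 2!·6!·8!/17! = 1/6126120; Racah Σ t=0..0: t=0:+1/1036800 = 1/1036800; ⇒ 3j(4 5 7; 4 0 -4)² = 14/663, sgn -1
B: Δ = 2!·6!·8!/17! = 1/6126120; Racah Σ t=0..0: t=0:+1/2073600 = 1/2073600; ⇒ 3j(4 5 7; 4 -3 -1)² = 392/109395, sgn +1
I_A²/I_B² = (14/663)/(392/109395) = 165/28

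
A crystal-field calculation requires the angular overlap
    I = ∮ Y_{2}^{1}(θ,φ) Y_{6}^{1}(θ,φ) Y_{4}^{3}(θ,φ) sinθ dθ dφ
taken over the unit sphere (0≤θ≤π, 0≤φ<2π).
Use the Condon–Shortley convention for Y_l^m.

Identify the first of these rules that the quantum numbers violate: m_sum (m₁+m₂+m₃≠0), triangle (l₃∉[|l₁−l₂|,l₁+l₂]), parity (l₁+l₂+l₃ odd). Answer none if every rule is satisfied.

Σmᵢ = 5  ✗
l₃∈[|l₁−l₂|,l₁+l₂]=[4,8], have l₃=4
Σlᵢ = 12 ⇒ even

m_sum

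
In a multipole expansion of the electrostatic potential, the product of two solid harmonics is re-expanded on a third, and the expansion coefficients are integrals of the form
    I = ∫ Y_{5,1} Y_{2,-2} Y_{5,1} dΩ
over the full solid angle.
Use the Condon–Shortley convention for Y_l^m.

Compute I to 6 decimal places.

Rules hold: Σm=0, L=12 even, 3≤5≤7.
N = 11·5·11 = 605
Δ = 2!·8!·2!/13! = 1/38610
Racah Σ t=0..2: t=0:+1/2880 t=1:−1/576 t=2:+1/2880 = -1/960
⇒ 3j(5 2 5; 0 0 0)² = 10/429, sgn +1
Racah Σ t=0..0: t=0:+1/2304 = 1/2304
⇒ 3j(5 2 5; 1 -2 1)² = 5/143, sgn +1
4πI² = N·(3j₀)²·(3jₘ)² = 250/507
I = +1·√(0.493097/4π) = 0.19808933

0.198089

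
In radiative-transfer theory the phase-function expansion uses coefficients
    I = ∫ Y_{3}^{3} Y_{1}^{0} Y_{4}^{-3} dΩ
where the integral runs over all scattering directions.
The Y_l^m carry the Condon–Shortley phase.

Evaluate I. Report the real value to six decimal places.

Checks pass: Σm=0; 8 even; l₃=4∈[2,4].
(2·3+1)(2·1+1)(2·4+1) = 189
Δ: 0! 6! 2! / 9! → 1/252
sum: t=0:+1/36 = 1/36
3j²(3 1 4; 0 0 0) = Δ·Π!·Σ² = 4/63  (sign +1)
sum: t=0:+1/720 = 1/720
3j²(3 1 4; 3 0 -3) = Δ·Π!·Σ² = 1/36  (sign -1)
combine: 4πI² = 189·4/63·1/36 = 1/3
take √, sign -1: I = -0.16286750

-0.162868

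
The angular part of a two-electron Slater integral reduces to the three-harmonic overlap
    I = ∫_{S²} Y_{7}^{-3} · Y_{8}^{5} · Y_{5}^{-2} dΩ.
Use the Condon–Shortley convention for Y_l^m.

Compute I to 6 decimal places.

Rules hold: Σm=0, L=20 even, 1≤5≤15.
N = 15·17·11 = 2805
Δ = 10!·4!·6!/21! = 1/814773960
Racah Σ t=3..7: t=3:−1/87091200 t=4:+1/4976640 t=5:−1/2073600 t=6:+1/4976640 t=7:−1/87091200 = -1/9676800
⇒ 3j(7 8 5; 0 0 0)² = 360/46189, sgn +1
Racah Σ t=7..10: t=7:−1/130636800 t=8:+1/38707200 t=9:−1/104509440 t=10:+1/3135283200 = 1/111974400
⇒ 3j(7 8 5; -3 5 -2)² = 28/2907, sgn -1
4πI² = N·(3j₀)²·(3jₘ)² = 16800/79781
I = -1·√(0.210576/4π) = -0.12944938

-0.129449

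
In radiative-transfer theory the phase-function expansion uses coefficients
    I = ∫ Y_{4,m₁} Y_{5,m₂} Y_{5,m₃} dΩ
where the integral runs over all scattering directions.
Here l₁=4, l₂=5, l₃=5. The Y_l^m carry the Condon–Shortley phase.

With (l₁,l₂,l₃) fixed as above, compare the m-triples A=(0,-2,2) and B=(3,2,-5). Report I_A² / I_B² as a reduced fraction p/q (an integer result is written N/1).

1/42

l's match ⇒ only the (l;m) 3-j factors differ between A and B.
A: triangle coeff Δ(4,5,5) = 1/3153150; Σ_t [0,3]: t=0:+1/20736 t=1:−1/1728 t=2:+1/1920 t=3:−1/25920 = -1/20736; (3j)²=1/2574 [(4 5 5; 0 -2 2)], sign=+1
B: triangle coeff Δ(4,5,5) = 1/3153150; Σ_t [1,1]: t=1:−1/103680 = -1/103680; (3j)²=7/429 [(4 5 5; 3 2 -5)], sign=-1
I_A²/I_B² = (1/2574)/(7/429) = 1/42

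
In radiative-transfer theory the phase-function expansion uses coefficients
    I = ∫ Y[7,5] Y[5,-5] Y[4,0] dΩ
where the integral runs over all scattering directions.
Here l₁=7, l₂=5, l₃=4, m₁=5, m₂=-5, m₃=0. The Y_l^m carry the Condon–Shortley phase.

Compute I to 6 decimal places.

Rules hold: Σm=0, L=16 even, 2≤4≤12.
N = 15·11·9 = 1485
Δ = 8!·6!·2!/17! = 1/6126120
Racah Σ t=3..5: t=3:−1/69120 t=4:+1/20736 t=5:−1/69120 = 1/51840
⇒ 3j(7 5 4; 0 0 0)² = 280/21879, sgn +1
Racah Σ t=0..0: t=0:+1/3870720 = 1/3870720
⇒ 3j(7 5 4; 5 -5 0)² = 135/6188, sgn +1
4πI² = N·(3j₀)²·(3jₘ)² = 20250/48841
I = +1·√(0.414611/4π) = 0.18164160

0.181642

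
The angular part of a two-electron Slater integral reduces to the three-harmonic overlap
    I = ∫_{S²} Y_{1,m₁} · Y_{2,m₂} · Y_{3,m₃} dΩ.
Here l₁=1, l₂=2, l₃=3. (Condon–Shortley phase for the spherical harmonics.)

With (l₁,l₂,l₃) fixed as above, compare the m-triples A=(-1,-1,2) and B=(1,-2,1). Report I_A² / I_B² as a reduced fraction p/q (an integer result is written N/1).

10/1

l's match ⇒ only the (l;m) 3-j factors differ between A and B.
A: triangle coeff Δ(1,2,3) = 1/105; Σ_t [0,0]: t=0:+1/12 = 1/12; (3j)²=2/21 [(1 2 3; -1 -1 2)], sign=-1
B: triangle coeff Δ(1,2,3) = 1/105; Σ_t [0,0]: t=0:+1/48 = 1/48; (3j)²=1/105 [(1 2 3; 1 -2 1)], sign=+1
I_A²/I_B² = (2/21)/(1/105) = 10/1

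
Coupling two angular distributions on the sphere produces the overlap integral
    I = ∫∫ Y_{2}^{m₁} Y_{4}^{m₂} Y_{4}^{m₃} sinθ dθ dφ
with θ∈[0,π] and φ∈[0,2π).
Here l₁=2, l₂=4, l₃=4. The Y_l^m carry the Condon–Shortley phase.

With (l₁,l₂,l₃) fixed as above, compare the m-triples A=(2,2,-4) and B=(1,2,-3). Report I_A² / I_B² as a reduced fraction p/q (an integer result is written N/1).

Shared (l₁,l₂,l₃)=(2,4,4): N and (l;000)² cancel in I_A²/I_B².
A: Δ = 2!·2!·6!/11! = 1/13860; Racah Σ t=0..0: t=0:+1/2880 = 1/2880; ⇒ 3j(2 4 4; 2 2 -4)² = 2/165, sgn +1
B: Δ = 2!·2!·6!/11! = 1/13860; Racah Σ t=0..1: t=0:+1/1440 t=1:−1/240 = -1/288; ⇒ 3j(2 4 4; 1 2 -3)² = 5/132, sgn +1
I_A²/I_B² = (2/165)/(5/132) = 8/25

8/25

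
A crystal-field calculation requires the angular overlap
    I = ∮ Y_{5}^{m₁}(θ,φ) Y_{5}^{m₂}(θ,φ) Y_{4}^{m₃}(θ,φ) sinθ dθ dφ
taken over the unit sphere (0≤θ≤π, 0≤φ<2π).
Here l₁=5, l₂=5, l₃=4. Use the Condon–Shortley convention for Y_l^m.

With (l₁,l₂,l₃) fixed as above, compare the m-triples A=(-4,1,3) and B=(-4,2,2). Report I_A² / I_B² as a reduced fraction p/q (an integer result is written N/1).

2/1

l's match ⇒ only the (l;m) 3-j factors differ between A and B.
A: triangle coeff Δ(5,5,4) = 1/3153150; Σ_t [5,6]: t=5:−1/17280 t=6:+1/103680 = -1/20736; (3j)²=10/429 [(5 5 4; -4 1 3)], sign=+1
B: triangle coeff Δ(5,5,4) = 1/3153150; Σ_t [5,6]: t=5:−1/11520 t=6:+1/25920 = -1/20736; (3j)²=5/429 [(5 5 4; -4 2 2)], sign=-1
I_A²/I_B² = (10/429)/(5/429) = 2/1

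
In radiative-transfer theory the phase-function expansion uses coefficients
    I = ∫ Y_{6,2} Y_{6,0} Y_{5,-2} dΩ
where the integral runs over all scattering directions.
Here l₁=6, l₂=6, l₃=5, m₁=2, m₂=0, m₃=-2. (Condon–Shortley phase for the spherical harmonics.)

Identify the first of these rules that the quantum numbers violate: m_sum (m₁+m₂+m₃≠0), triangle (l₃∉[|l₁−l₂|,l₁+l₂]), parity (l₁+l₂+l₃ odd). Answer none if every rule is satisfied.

azimuthal sum: 2 + 0 − 2 = 0  ✓
0 ≤ 5 ≤ 12 (triangle on l)  ✓
L = 6 + 6 + 5 = 17 (odd)  ✗

parity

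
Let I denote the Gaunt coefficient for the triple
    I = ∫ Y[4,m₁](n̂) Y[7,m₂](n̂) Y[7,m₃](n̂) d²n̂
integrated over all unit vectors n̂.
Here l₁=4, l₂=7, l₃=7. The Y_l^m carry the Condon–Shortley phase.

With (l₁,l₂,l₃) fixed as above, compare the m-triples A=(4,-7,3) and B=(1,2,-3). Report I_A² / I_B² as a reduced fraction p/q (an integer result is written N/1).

7007/62500

Same 4,7,7: normalisation and zero-m 3j drop out of the ratio.
A: Δ: 4! 4! 10! / 19! → 1/58198140; sum: t=0:+1/2090188800 = 1/2090188800; 3j²(4 7 7; 4 -7 3) = Δ·Π!·Σ² = 7/5814  (sign +1)
B: Δ: 4! 4! 10! / 19! → 1/58198140; sum: t=0:+1/52254720 t=1:−1/1935360 t=2:+1/725760 t=3:−1/2488320 = 5/10450944; 3j²(4 7 7; 1 2 -3) = Δ·Π!·Σ² = 31250/2909907  (sign +1)
I_A²/I_B² = (7/5814)/(31250/2909907) = 7007/62500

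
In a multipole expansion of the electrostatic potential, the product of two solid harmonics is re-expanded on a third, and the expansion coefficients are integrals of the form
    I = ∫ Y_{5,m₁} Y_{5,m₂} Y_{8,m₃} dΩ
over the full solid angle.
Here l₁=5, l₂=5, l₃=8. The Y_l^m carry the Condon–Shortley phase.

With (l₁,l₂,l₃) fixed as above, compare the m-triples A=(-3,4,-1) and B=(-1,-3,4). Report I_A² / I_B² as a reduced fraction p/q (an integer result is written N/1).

2704/33

l's match ⇒ only the (l;m) 3-j factors differ between A and B.
A: triangle coeff Δ(5,5,8) = 1/37413090; Σ_t [1,2]: t=1:−1/203212800 t=2:+1/14515200 = 13/203212800; (3j)²=104/17765 [(5 5 8; -3 4 -1)], sign=-1
B: triangle coeff Δ(5,5,8) = 1/37413090; Σ_t [0,2]: t=0:+1/4147200 t=1:−1/3628800 t=2:+1/46448640 = -1/77414400; (3j)²=3/41990 [(5 5 8; -1 -3 4)], sign=-1
I_A²/I_B² = (104/17765)/(3/41990) = 2704/33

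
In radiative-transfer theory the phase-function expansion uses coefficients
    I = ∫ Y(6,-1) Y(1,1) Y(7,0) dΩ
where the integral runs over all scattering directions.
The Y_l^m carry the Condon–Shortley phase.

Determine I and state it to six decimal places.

Checks pass: Σm=0; 14 even; l₃=7∈[5,7].
(2·6+1)(2·1+1)(2·7+1) = 585
Δ: 0! 12! 2! / 15! → 1/1365
sum: t=0:+1/518400 = 1/518400
3j²(6 1 7; 0 0 0) = Δ·Π!·Σ² = 7/195  (sign -1)
sum: t=0:+1/1209600 = 1/1209600
3j²(6 1 7; -1 1 0) = Δ·Π!·Σ² = 1/65  (sign -1)
combine: 4πI² = 585·7/195·1/65 = 21/65
take √, sign +1: I = 0.16034227

0.160342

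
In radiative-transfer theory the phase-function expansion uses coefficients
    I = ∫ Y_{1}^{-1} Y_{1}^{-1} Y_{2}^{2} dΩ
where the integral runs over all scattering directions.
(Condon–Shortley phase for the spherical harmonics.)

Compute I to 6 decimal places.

0.309019

m-sum 0 ✓  L=4 even ✓  0≤2≤2 ✓
Π(2lᵢ+1) = 3×3×5 = 45
triangle coeff Δ(1,1,2) = 1/30
Σ_t [0,0]: t=0:+1/1 = 1/1
(3j)²=2/15 [(1 1 2; 0 0 0)], sign=+1
Σ_t [0,0]: t=0:+1/4 = 1/4
(3j)²=1/5 [(1 1 2; -1 -1 2)], sign=+1
⇒ 4πI² = 6/5
I = (+1)√(6/5/(4π)) = 0.30901936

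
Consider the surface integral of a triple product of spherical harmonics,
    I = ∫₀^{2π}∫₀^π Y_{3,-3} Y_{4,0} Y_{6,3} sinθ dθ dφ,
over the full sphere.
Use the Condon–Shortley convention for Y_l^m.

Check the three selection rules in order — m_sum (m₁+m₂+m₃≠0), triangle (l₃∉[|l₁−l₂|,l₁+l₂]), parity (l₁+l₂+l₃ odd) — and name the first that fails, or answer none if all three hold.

Σmᵢ = 0  ✓
l₃∈[|l₁−l₂|,l₁+l₂]=[1,7], have l₃=6  ✓
Σlᵢ = 13 ⇒ odd  ✗

parity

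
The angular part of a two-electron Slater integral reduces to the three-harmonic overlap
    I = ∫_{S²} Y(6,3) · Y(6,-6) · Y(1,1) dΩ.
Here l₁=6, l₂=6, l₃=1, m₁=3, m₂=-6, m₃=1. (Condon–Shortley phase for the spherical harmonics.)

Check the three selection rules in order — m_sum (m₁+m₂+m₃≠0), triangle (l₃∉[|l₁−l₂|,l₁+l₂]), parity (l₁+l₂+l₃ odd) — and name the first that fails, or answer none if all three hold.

m_sum

azimuthal sum: 3 − 6 + 1 = -2  ✗
0 ≤ 1 ≤ 12 (triangle on l)
L = 6 + 6 + 1 = 13 (odd)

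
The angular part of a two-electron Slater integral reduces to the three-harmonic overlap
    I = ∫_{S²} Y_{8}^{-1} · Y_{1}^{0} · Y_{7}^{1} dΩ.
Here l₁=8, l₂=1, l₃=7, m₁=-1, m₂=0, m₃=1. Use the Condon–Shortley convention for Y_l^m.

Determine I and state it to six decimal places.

-0.242860

Checks pass: Σm=0; 16 even; l₃=7∈[7,9].
(2·8+1)(2·1+1)(2·7+1) = 765
Δ: 2! 14! 0! / 17! → 1/2040
sum: t=1:−1/25401600 = -1/25401600
3j²(8 1 7; 0 0 0) = Δ·Π!·Σ² = 8/255  (sign +1)
sum: t=1:−1/29030400 = -1/29030400
3j²(8 1 7; -1 0 1) = Δ·Π!·Σ² = 21/680  (sign -1)
combine: 4πI² = 765·8/255·21/680 = 63/85
take √, sign -1: I = -0.24285994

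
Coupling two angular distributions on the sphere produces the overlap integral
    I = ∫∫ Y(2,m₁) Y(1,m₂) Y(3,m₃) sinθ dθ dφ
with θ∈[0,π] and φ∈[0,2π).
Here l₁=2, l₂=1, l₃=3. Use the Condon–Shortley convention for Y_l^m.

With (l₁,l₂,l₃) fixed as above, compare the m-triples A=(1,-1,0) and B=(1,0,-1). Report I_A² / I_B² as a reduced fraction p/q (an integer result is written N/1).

l's match ⇒ only the (l;m) 3-j factors differ between A and B.
A: triangle coeff Δ(2,1,3) = 1/105; Σ_t [0,0]: t=0:+1/12 = 1/12; (3j)²=1/35 [(2 1 3; 1 -1 0)], sign=-1
B: triangle coeff Δ(2,1,3) = 1/105; Σ_t [0,0]: t=0:+1/6 = 1/6; (3j)²=8/105 [(2 1 3; 1 0 -1)], sign=+1
I_A²/I_B² = (1/35)/(8/105) = 3/8

3/8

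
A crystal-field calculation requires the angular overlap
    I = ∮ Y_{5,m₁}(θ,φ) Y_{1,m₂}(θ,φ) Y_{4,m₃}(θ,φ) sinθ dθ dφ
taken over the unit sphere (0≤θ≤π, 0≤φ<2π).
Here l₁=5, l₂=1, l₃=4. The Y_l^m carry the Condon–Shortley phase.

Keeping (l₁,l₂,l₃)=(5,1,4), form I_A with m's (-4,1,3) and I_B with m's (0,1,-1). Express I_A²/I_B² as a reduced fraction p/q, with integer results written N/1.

l's match ⇒ only the (l;m) 3-j factors differ between A and B.
A: triangle coeff Δ(5,1,4) = 1/495; Σ_t [2,2]: t=2:+1/10080 = 1/10080; (3j)²=4/55 [(5 1 4; -4 1 3)], sign=-1
B: triangle coeff Δ(5,1,4) = 1/495; Σ_t [2,2]: t=2:+1/1440 = 1/1440; (3j)²=2/99 [(5 1 4; 0 1 -1)], sign=-1
I_A²/I_B² = (4/55)/(2/99) = 18/5

18/5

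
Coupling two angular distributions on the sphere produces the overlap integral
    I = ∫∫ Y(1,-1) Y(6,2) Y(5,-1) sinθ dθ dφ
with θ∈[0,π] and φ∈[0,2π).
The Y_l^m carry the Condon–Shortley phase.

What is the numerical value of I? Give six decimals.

m-sum 0 ✓  L=12 even ✓  5≤5≤7 ✓
Π(2lᵢ+1) = 3×13×11 = 429
triangle coeff Δ(1,6,5) = 1/858
Σ_t [1,1]: t=1:−1/14400 = -1/14400
(3j)²=6/143 [(1 6 5; 0 0 0)], sign=+1
Σ_t [2,2]: t=2:+1/34560 = 1/34560
(3j)²=14/429 [(1 6 5; -1 2 -1)], sign=+1
⇒ 4πI² = 84/143
I = (+1)√(84/143/(4π)) = 0.21620548

0.216205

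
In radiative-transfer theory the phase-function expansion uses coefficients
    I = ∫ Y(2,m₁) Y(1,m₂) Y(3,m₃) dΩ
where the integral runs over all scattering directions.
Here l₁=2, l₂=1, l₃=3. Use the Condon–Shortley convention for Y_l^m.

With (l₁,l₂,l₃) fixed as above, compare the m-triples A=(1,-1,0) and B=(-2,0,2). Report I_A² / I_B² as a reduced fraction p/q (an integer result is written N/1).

Same 2,1,3: normalisation and zero-m 3j drop out of the ratio.
A: Δ: 0! 4! 2! / 7! → 1/105; sum: t=0:+1/12 = 1/12; 3j²(2 1 3; 1 -1 0) = Δ·Π!·Σ² = 1/35  (sign -1)
B: Δ: 0! 4! 2! / 7! → 1/105; sum: t=0:+1/24 = 1/24; 3j²(2 1 3; -2 0 2) = Δ·Π!·Σ² = 1/21  (sign -1)
I_A²/I_B² = (1/35)/(1/21) = 3/5

3/5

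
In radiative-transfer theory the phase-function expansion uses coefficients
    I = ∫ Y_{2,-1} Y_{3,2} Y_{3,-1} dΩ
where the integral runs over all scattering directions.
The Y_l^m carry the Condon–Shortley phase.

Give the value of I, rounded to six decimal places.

Rules hold: Σm=0, L=8 even, 1≤3≤5.
N = 5·7·7 = 245
Δ = 2!·2!·4!/9! = 1/3780
Racah Σ t=0..2: t=0:+1/24 t=1:−1/4 t=2:+1/24 = -1/6
⇒ 3j(2 3 3; 0 0 0)² = 4/105, sgn +1
Racah Σ t=1..2: t=1:−1/48 t=2:+1/12 = 1/16
⇒ 3j(2 3 3; -1 2 -1)² = 1/28, sgn +1
4πI² = N·(3j₀)²·(3jₘ)² = 1/3
I = +1·√(0.333333/4π) = 0.16286750

0.162868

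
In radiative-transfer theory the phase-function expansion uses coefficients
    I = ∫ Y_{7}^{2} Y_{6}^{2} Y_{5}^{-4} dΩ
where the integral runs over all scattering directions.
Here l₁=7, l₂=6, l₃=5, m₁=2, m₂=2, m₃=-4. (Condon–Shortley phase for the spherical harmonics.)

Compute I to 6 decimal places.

Rules hold: Σm=0, L=18 even, 1≤5≤13.
N = 15·13·11 = 2145
Δ = 8!·6!·4!/19! = 1/174594420
Racah Σ t=2..6: t=2:+1/4147200 t=3:−1/207360 t=4:+1/82944 t=5:−1/207360 t=6:+1/4147200 = 1/345600
⇒ 3j(7 6 5; 0 0 0)² = 420/46189, sgn -1
Racah Σ t=4..5: t=4:+1/1658880 t=5:−1/3110400 = 7/24883200
⇒ 3j(7 6 5; 2 2 -4)² = 4802/692835, sgn -1
4πI² = N·(3j₀)²·(3jₘ)² = 2016840/14919047
I = +1·√(0.135186/4π) = 0.10371946

0.103719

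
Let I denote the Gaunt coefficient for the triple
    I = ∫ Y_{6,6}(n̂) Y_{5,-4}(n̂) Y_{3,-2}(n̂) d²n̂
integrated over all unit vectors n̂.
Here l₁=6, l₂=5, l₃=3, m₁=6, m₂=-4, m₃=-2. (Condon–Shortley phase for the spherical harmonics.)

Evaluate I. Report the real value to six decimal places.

0.207001

m-sum 0 ✓  L=14 even ✓  1≤3≤11 ✓
Π(2lᵢ+1) = 13×11×7 = 1001
triangle coeff Δ(6,5,3) = 1/675675
Σ_t [3,5]: t=3:−1/8640 t=4:+1/2304 t=5:−1/8640 = 7/34560
(3j)²=7/429 [(6 5 3; 0 0 0)], sign=-1
Σ_t [0,0]: t=0:+1/967680 = 1/967680
(3j)²=3/91 [(6 5 3; 6 -4 -2)], sign=-1
⇒ 4πI² = 7/13
I = (+1)√(7/13/(4π)) = 0.20700098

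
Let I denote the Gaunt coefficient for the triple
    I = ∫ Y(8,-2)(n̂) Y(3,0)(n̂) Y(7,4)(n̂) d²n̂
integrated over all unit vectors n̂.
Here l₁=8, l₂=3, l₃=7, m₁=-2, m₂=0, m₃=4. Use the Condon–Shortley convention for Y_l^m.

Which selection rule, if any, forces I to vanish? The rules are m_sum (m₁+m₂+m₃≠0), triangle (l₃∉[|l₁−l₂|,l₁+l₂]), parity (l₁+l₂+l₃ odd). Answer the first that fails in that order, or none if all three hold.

azimuthal sum: -2 + 0 + 4 = 2  ✗
5 ≤ 7 ≤ 11 (triangle on l)
L = 8 + 3 + 7 = 18 (even)

m_sum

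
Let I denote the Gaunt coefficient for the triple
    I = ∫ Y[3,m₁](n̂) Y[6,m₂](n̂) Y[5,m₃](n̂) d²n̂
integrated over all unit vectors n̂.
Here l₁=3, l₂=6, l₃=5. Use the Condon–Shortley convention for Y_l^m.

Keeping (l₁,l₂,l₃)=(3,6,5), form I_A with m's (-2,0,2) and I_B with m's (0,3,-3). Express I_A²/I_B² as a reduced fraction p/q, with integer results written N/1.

21/1

Same 3,6,5: normalisation and zero-m 3j drop out of the ratio.
A: Δ: 4! 2! 8! / 15! → 1/675675; sum: t=3:−1/8640 t=4:+1/34560 = -1/11520; 3j²(3 6 5; -2 0 2) = Δ·Π!·Σ² = 3/143  (sign +1)
B: Δ: 4! 2! 8! / 15! → 1/675675; sum: t=1:−1/483840 t=2:+1/20160 t=3:−1/17280 = -1/96768; 3j²(3 6 5; 0 3 -3) = Δ·Π!·Σ² = 1/1001  (sign -1)
I_A²/I_B² = (3/143)/(1/1001) = 21/1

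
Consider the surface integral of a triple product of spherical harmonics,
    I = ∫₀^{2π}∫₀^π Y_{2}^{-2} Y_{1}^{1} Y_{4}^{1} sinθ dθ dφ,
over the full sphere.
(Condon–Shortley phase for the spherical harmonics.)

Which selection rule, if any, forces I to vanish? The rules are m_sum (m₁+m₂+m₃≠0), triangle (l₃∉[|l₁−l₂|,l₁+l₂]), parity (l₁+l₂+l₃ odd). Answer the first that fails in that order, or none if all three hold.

Σmᵢ = 0  ✓
l₃∈[|l₁−l₂|,l₁+l₂]=[1,3], have l₃=4  ✗
Σlᵢ = 7 ⇒ odd

triangle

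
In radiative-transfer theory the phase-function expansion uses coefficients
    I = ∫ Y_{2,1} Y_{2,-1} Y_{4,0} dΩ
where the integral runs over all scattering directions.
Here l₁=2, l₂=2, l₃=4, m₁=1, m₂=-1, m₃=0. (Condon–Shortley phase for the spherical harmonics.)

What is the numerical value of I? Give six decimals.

0.161197

Checks pass: Σm=0; 8 even; l₃=4∈[0,4].
(2·2+1)(2·2+1)(2·4+1) = 225
Δ: 0! 4! 4! / 9! → 1/630
sum: t=0:+1/16 = 1/16
3j²(2 2 4; 0 0 0) = Δ·Π!·Σ² = 2/35  (sign +1)
sum: t=0:+1/36 = 1/36
3j²(2 2 4; 1 -1 0) = Δ·Π!·Σ² = 8/315  (sign +1)
combine: 4πI² = 225·2/35·8/315 = 16/49
take √, sign +1: I = 0.16119702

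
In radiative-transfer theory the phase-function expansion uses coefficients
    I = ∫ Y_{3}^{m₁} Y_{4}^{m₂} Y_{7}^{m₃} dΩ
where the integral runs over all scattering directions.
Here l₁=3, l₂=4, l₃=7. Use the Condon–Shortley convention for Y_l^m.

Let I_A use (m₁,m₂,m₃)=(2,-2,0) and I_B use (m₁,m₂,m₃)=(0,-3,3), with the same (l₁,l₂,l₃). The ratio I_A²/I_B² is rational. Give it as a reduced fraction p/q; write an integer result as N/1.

l's match ⇒ only the (l;m) 3-j factors differ between A and B.
A: triangle coeff Δ(3,4,7) = 1/45045; Σ_t [0,0]: t=0:+1/172800 = 1/172800; (3j)²=7/2145 [(3 4 7; 2 -2 0)], sign=-1
B: triangle coeff Δ(3,4,7) = 1/45045; Σ_t [0,0]: t=0:+1/181440 = 1/181440; (3j)²=32/3003 [(3 4 7; 0 -3 3)], sign=+1
I_A²/I_B² = (7/2145)/(32/3003) = 49/160

49/160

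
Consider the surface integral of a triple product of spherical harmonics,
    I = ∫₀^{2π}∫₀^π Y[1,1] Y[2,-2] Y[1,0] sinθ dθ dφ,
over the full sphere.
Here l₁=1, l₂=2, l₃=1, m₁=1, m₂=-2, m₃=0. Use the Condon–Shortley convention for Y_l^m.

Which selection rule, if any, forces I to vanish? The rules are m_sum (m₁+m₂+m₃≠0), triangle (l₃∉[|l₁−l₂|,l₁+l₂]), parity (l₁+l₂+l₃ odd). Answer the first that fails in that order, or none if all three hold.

azimuthal sum: 1 − 2 + 0 = -1  ✗
1 ≤ 1 ≤ 3 (triangle on l)
L = 1 + 2 + 1 = 4 (even)

m_sum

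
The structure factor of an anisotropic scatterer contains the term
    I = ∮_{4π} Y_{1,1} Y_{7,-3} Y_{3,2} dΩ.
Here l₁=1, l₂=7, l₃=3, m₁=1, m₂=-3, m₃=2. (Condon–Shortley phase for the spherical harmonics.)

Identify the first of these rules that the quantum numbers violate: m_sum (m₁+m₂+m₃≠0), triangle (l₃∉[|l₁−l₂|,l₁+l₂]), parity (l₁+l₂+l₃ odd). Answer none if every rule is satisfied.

m₁+m₂+m₃ = 1 − 3 + 2 = 0  ✓
triangle: |1−7|=6 ≤ l₃=3 ≤ 1+7=8  ✗
parity: l₁+l₂+l₃ = 11 is odd

triangle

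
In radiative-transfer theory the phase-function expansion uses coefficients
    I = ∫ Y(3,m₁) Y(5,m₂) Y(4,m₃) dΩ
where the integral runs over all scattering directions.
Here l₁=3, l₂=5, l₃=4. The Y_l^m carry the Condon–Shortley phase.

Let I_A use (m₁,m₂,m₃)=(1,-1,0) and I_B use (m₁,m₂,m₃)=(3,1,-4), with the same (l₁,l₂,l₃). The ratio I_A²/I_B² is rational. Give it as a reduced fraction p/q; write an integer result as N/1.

121/42

l's match ⇒ only the (l;m) 3-j factors differ between A and B.
A: triangle coeff Δ(3,5,4) = 1/180180; Σ_t [0,2]: t=0:+1/2304 t=1:−1/216 t=2:+1/384 = -11/6912; (3j)²=11/1638 [(3 5 4; 1 -1 0)], sign=-1
B: triangle coeff Δ(3,5,4) = 1/180180; Σ_t [0,0]: t=0:+1/34560 = 1/34560; (3j)²=1/429 [(3 5 4; 3 1 -4)], sign=+1
I_A²/I_B² = (11/1638)/(1/429) = 121/42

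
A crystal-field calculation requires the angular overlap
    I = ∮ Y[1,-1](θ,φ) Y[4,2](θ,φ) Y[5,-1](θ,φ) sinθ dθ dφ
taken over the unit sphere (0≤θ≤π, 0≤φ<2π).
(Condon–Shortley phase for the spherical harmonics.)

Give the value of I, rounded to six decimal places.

Checks pass: Σm=0; 10 even; l₃=5∈[3,5].
(2·1+1)(2·4+1)(2·5+1) = 297
Δ: 0! 2! 8! / 11! → 1/495
sum: t=0:+1/576 = 1/576
3j²(1 4 5; 0 0 0) = Δ·Π!·Σ² = 5/99  (sign -1)
sum: t=0:+1/2880 = 1/2880
3j²(1 4 5; -1 2 -1) = Δ·Π!·Σ² = 2/165  (sign +1)
combine: 4πI² = 297·5/99·2/165 = 2/11
take √, sign -1: I = -0.12028562

-0.120286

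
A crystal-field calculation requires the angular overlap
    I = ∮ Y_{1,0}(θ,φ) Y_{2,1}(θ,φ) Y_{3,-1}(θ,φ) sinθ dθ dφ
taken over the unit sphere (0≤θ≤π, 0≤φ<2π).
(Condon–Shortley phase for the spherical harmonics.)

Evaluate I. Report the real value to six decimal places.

-0.233597

Checks pass: Σm=0; 6 even; l₃=3∈[1,3].
(2·1+1)(2·2+1)(2·3+1) = 105
Δ: 0! 2! 4! / 7! → 1/105
sum: t=0:+1/4 = 1/4
3j²(1 2 3; 0 0 0) = Δ·Π!·Σ² = 3/35  (sign -1)
sum: t=0:+1/6 = 1/6
3j²(1 2 3; 0 1 -1) = Δ·Π!·Σ² = 8/105  (sign +1)
combine: 4πI² = 105·3/35·8/105 = 24/35
take √, sign -1: I = -0.23359668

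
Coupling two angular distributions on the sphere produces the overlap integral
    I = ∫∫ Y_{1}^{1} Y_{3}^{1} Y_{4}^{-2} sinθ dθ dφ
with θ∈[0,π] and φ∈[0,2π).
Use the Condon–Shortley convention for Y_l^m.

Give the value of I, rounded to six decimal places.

m-sum 0 ✓  L=8 even ✓  2≤4≤4 ✓
Π(2lᵢ+1) = 3×7×9 = 189
triangle coeff Δ(1,3,4) = 1/252
Σ_t [0,0]: t=0:+1/36 = 1/36
(3j)²=4/63 [(1 3 4; 0 0 0)], sign=+1
Σ_t [0,0]: t=0:+1/96 = 1/96
(3j)²=5/84 [(1 3 4; 1 1 -2)], sign=+1
⇒ 4πI² = 5/7
I = (+1)√(5/7/(4π)) = 0.23841361

0.238414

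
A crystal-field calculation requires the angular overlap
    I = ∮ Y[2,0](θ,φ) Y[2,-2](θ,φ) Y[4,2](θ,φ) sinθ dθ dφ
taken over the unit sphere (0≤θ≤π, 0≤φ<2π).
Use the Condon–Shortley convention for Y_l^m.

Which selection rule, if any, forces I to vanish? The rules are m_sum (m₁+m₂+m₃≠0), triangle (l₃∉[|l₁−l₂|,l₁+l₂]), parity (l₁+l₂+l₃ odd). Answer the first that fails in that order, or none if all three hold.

azimuthal sum: 0 − 2 + 2 = 0  ✓
0 ≤ 4 ≤ 4 (triangle on l)  ✓
L = 2 + 2 + 4 = 8 (even)  ✓

none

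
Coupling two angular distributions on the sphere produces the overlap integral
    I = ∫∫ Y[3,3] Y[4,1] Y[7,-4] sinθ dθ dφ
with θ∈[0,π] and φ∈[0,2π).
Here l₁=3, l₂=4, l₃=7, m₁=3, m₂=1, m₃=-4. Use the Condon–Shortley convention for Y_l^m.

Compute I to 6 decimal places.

0.144828

Rules hold: Σm=0, L=14 even, 1≤7≤7.
N = 7·9·15 = 945
Δ = 0!·6!·8!/15! = 1/45045
Racah Σ t=0..0: t=0:+1/20736 = 1/20736
⇒ 3j(3 4 7; 0 0 0)² = 35/1287, sgn -1
Racah Σ t=0..0: t=0:+1/518400 = 1/518400
⇒ 3j(3 4 7; 3 1 -4)² = 2/195, sgn -1
4πI² = N·(3j₀)²·(3jₘ)² = 490/1859
I = +1·√(0.263583/4π) = 0.14482829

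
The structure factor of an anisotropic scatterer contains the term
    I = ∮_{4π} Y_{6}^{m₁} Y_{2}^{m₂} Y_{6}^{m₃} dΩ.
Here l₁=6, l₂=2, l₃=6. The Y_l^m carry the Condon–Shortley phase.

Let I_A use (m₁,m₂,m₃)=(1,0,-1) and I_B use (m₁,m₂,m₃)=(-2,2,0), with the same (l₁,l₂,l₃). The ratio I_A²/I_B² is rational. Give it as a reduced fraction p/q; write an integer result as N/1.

169/280

l's match ⇒ only the (l;m) 3-j factors differ between A and B.
A: triangle coeff Δ(6,2,6) = 1/90090; Σ_t [0,2]: t=0:+1/57600 t=1:−1/17280 t=2:+1/120960 = -13/403200; (3j)²=13/770 [(6 2 6; 1 0 -1)], sign=+1
B: triangle coeff Δ(6,2,6) = 1/90090; Σ_t [2,2]: t=2:+1/69120 = 1/69120; (3j)²=4/143 [(6 2 6; -2 2 0)], sign=+1
I_A²/I_B² = (13/770)/(4/143) = 169/280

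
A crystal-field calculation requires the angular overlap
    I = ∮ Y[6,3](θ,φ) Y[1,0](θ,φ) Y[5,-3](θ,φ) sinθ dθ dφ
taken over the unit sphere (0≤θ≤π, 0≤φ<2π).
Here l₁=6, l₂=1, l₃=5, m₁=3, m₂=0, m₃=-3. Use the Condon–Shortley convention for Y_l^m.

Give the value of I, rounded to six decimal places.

Checks pass: Σm=0; 12 even; l₃=5∈[5,7].
(2·6+1)(2·1+1)(2·5+1) = 429
Δ: 2! 10! 0! / 13! → 1/858
sum: t=1:−1/14400 = -1/14400
3j²(6 1 5; 0 0 0) = Δ·Π!·Σ² = 6/143  (sign +1)
sum: t=1:−1/80640 = -1/80640
3j²(6 1 5; 3 0 -3) = Δ·Π!·Σ² = 9/286  (sign -1)
combine: 4πI² = 429·6/143·9/286 = 81/143
take √, sign -1: I = -0.21230956

-0.212310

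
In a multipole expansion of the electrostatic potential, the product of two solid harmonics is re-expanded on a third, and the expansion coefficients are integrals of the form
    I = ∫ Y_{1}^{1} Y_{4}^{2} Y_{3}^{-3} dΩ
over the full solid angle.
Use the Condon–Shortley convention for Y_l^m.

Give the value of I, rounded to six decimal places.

m-sum 0 ✓  L=8 even ✓  3≤3≤5 ✓
Π(2lᵢ+1) = 3×9×7 = 189
triangle coeff Δ(1,4,3) = 1/252
Σ_t [1,1]: t=1:−1/36 = -1/36
(3j)²=4/63 [(1 4 3; 0 0 0)], sign=+1
Σ_t [0,0]: t=0:+1/1440 = 1/1440
(3j)²=1/252 [(1 4 3; 1 2 -3)], sign=+1
⇒ 4πI² = 1/21
I = (+1)√(1/21/(4π)) = 0.06155813

0.061558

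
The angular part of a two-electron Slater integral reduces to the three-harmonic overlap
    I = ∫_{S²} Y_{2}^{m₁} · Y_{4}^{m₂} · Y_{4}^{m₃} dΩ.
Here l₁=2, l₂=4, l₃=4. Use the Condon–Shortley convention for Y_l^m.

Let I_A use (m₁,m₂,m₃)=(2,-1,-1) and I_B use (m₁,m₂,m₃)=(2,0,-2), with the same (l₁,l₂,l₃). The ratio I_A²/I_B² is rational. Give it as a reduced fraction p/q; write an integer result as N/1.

Shared (l₁,l₂,l₃)=(2,4,4): N and (l;000)² cancel in I_A²/I_B².
A: Δ = 2!·2!·6!/11! = 1/13860; Racah Σ t=0..0: t=0:+1/144 = 1/144; ⇒ 3j(2 4 4; 2 -1 -1)² = 10/231, sgn -1
B: Δ = 2!·2!·6!/11! = 1/13860; Racah Σ t=0..0: t=0:+1/192 = 1/192; ⇒ 3j(2 4 4; 2 0 -2)² = 3/77, sgn +1
I_A²/I_B² = (10/231)/(3/77) = 10/9

10/9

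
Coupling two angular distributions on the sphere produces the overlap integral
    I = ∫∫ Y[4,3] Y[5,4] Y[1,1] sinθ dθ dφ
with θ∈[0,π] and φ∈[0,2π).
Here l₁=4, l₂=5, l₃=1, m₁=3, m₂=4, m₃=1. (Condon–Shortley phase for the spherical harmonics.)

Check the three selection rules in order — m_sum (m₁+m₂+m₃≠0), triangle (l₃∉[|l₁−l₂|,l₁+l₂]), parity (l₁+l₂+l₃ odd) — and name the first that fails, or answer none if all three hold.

azimuthal sum: 3 + 4 + 1 = 8  ✗
1 ≤ 1 ≤ 9 (triangle on l)
L = 4 + 5 + 1 = 10 (even)

m_sum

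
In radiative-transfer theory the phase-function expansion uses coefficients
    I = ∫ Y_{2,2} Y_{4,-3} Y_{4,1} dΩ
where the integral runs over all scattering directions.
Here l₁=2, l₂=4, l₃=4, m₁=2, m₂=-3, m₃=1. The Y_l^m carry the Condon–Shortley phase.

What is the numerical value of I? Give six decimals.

0.159270

m-sum 0 ✓  L=10 even ✓  2≤4≤6 ✓
Π(2lᵢ+1) = 5×9×9 = 405
triangle coeff Δ(2,4,4) = 1/13860
Σ_t [0,2]: t=0:+1/192 t=1:−1/36 t=2:+1/192 = -5/288
(3j)²=20/693 [(2 4 4; 0 0 0)], sign=-1
Σ_t [0,0]: t=0:+1/480 = 1/480
(3j)²=3/110 [(2 4 4; 2 -3 1)], sign=-1
⇒ 4πI² = 270/847
I = (+1)√(270/847/(4π)) = 0.15927046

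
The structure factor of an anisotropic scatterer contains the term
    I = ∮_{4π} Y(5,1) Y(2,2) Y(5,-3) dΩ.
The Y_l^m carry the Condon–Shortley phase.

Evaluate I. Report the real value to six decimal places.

0.171169

m-sum 0 ✓  L=12 even ✓  3≤5≤7 ✓
Π(2lᵢ+1) = 11×5×11 = 605
triangle coeff Δ(5,2,5) = 1/38610
Σ_t [0,2]: t=0:+1/2880 t=1:−1/576 t=2:+1/2880 = -1/960
(3j)²=10/429 [(5 2 5; 0 0 0)], sign=+1
Σ_t [2,2]: t=2:+1/5760 = 1/5760
(3j)²=56/2145 [(5 2 5; 1 2 -3)], sign=+1
⇒ 4πI² = 560/1521
I = (+1)√(560/1521/(4π)) = 0.17116875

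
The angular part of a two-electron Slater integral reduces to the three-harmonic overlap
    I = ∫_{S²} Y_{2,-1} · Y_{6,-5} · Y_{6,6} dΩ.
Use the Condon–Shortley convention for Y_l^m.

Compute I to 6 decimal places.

0.178412

m-sum 0 ✓  L=14 even ✓  4≤6≤8 ✓
Π(2lᵢ+1) = 5×13×13 = 845
triangle coeff Δ(2,6,6) = 1/90090
Σ_t [0,2]: t=0:+1/69120 t=1:−1/14400 t=2:+1/69120 = -7/172800
(3j)²=14/715 [(2 6 6; 0 0 0)], sign=-1
Σ_t [1,1]: t=1:−1/7257600 = -1/7257600
(3j)²=11/455 [(2 6 6; -1 -5 6)], sign=-1
⇒ 4πI² = 2/5
I = (+1)√(2/5/(4π)) = 0.17841241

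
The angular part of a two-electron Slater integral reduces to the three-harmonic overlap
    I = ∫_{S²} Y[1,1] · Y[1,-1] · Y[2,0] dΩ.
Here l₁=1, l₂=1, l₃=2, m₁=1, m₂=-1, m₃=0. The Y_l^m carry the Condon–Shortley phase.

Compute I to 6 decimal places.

m-sum 0 ✓  L=4 even ✓  0≤2≤2 ✓
Π(2lᵢ+1) = 3×3×5 = 45
triangle coeff Δ(1,1,2) = 1/30
Σ_t [0,0]: t=0:+1/1 = 1/1
(3j)²=2/15 [(1 1 2; 0 0 0)], sign=+1
Σ_t [0,0]: t=0:+1/4 = 1/4
(3j)²=1/30 [(1 1 2; 1 -1 0)], sign=+1
⇒ 4πI² = 1/5
I = (+1)√(1/5/(4π)) = 0.12615663

0.126157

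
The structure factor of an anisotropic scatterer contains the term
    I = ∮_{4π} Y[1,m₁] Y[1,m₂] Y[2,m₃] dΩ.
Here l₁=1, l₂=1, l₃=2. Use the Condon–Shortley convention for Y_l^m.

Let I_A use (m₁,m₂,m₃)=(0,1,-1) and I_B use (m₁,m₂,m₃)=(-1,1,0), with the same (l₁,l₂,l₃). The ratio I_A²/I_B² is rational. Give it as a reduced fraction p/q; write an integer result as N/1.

Shared (l₁,l₂,l₃)=(1,1,2): N and (l;000)² cancel in I_A²/I_B².
A: Δ = 0!·2!·2!/5! = 1/30; Racah Σ t=0..0: t=0:+1/2 = 1/2; ⇒ 3j(1 1 2; 0 1 -1)² = 1/10, sgn -1
B: Δ = 0!·2!·2!/5! = 1/30; Racah Σ t=0..0: t=0:+1/4 = 1/4; ⇒ 3j(1 1 2; -1 1 0)² = 1/30, sgn +1
I_A²/I_B² = (1/10)/(1/30) = 3/1

3/1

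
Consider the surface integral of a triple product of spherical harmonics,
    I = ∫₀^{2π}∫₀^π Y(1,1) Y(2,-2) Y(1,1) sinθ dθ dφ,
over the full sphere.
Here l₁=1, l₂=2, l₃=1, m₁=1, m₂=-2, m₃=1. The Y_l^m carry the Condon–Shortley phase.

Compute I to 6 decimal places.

0.309019

Checks pass: Σm=0; 4 even; l₃=1∈[1,3].
(2·1+1)(2·2+1)(2·1+1) = 45
Δ: 2! 0! 2! / 5! → 1/30
sum: t=1:−1/1 = -1/1
3j²(1 2 1; 0 0 0) = Δ·Π!·Σ² = 2/15  (sign +1)
sum: t=0:+1/4 = 1/4
3j²(1 2 1; 1 -2 1) = Δ·Π!·Σ² = 1/5  (sign +1)
combine: 4πI² = 45·2/15·1/5 = 6/5
take √, sign +1: I = 0.30901936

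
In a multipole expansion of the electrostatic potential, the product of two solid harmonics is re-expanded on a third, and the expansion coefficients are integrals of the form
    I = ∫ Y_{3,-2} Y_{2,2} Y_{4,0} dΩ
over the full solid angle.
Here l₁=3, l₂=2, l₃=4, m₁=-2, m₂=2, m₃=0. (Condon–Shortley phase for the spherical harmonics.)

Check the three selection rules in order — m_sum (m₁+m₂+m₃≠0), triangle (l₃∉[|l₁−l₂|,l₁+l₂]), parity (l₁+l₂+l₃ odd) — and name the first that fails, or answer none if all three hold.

parity

m₁+m₂+m₃ = -2 + 2 + 0 = 0  ✓
triangle: |3−2|=1 ≤ l₃=4 ≤ 3+2=5  ✓
parity: l₁+l₂+l₃ = 9 is odd  ✗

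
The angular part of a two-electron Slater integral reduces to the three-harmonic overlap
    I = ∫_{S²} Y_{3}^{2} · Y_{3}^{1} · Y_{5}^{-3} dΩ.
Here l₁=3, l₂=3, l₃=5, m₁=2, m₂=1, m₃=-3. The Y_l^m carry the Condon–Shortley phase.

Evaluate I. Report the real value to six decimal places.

Σlᵢ=11 odd — θ-integrand is odd under cosθ→−cosθ; I=0

0.000000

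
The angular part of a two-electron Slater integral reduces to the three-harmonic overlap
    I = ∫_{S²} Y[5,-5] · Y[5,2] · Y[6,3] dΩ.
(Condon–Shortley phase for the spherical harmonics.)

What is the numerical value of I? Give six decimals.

Checks pass: Σm=0; 16 even; l₃=6∈[0,10].
(2·5+1)(2·5+1)(2·6+1) = 1573
Δ: 4! 6! 6! / 17! → 1/28588560
sum: t=0:+1/345600 t=1:−1/13824 t=2:+1/5184 t=3:−1/13824 t=4:+1/345600 = 7/129600
3j²(5 5 6; 0 0 0) = Δ·Π!·Σ² = 80/7293  (sign +1)
sum: t=4:+1/622080 = 1/622080
3j²(5 5 6; -5 2 3) = Δ·Π!·Σ² = 105/4862  (sign -1)
combine: 4πI² = 1573·80/7293·105/4862 = 1400/3757
take √, sign -1: I = -0.17220212

-0.172202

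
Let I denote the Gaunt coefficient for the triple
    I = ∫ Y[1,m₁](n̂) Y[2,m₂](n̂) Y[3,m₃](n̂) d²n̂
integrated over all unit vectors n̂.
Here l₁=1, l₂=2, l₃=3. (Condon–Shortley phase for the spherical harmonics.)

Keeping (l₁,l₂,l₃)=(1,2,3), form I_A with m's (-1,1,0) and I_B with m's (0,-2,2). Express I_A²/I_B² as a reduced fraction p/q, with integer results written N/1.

3/5

Same 1,2,3: normalisation and zero-m 3j drop out of the ratio.
A: Δ: 0! 2! 4! / 7! → 1/105; sum: t=0:+1/12 = 1/12; 3j²(1 2 3; -1 1 0) = Δ·Π!·Σ² = 1/35  (sign -1)
B: Δ: 0! 2! 4! / 7! → 1/105; sum: t=0:+1/24 = 1/24; 3j²(1 2 3; 0 -2 2) = Δ·Π!·Σ² = 1/21  (sign -1)
I_A²/I_B² = (1/35)/(1/21) = 3/5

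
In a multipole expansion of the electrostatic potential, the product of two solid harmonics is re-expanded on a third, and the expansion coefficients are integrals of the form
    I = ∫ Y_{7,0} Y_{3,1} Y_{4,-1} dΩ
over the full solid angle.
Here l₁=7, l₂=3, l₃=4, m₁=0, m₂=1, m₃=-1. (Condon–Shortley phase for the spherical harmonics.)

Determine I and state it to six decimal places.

0.182674

Rules hold: Σm=0, L=14 even, 4≤4≤10.
N = 15·7·9 = 945
Δ = 6!·8!·0!/15! = 1/45045
Racah Σ t=3..3: t=3:−1/20736 = -1/20736
⇒ 3j(7 3 4; 0 0 0)² = 35/1287, sgn -1
Racah Σ t=4..4: t=4:+1/34560 = 1/34560
⇒ 3j(7 3 4; 0 1 -1)² = 7/429, sgn -1
4πI² = N·(3j₀)²·(3jₘ)² = 8575/20449
I = +1·√(0.419336/4π) = 0.18267373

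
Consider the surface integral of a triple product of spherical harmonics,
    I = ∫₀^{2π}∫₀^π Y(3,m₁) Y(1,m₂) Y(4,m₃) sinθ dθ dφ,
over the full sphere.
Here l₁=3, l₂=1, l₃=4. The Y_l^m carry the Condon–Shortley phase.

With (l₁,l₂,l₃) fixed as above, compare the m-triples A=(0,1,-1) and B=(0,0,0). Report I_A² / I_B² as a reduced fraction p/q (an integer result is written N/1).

5/8

Shared (l₁,l₂,l₃)=(3,1,4): N and (l;000)² cancel in I_A²/I_B².
A: Δ = 0!·6!·2!/9! = 1/252; Racah Σ t=0..0: t=0:+1/72 = 1/72; ⇒ 3j(3 1 4; 0 1 -1)² = 5/126, sgn -1
B: Δ = 0!·6!·2!/9! = 1/252; Racah Σ t=0..0: t=0:+1/36 = 1/36; ⇒ 3j(3 1 4; 0 0 0)² = 4/63, sgn +1
I_A²/I_B² = (5/126)/(4/63) = 5/8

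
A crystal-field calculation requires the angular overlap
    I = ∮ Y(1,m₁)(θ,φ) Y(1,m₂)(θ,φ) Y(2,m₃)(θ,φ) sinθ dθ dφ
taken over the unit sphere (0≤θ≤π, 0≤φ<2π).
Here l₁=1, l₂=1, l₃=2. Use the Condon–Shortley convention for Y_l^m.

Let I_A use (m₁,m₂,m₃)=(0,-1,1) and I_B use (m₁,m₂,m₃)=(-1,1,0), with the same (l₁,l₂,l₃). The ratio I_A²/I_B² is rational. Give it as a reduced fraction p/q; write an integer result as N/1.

3/1

Shared (l₁,l₂,l₃)=(1,1,2): N and (l;000)² cancel in I_A²/I_B².
A: Δ = 0!·2!·2!/5! = 1/30; Racah Σ t=0..0: t=0:+1/2 = 1/2; ⇒ 3j(1 1 2; 0 -1 1)² = 1/10, sgn -1
B: Δ = 0!·2!·2!/5! = 1/30; Racah Σ t=0..0: t=0:+1/4 = 1/4; ⇒ 3j(1 1 2; -1 1 0)² = 1/30, sgn +1
I_A²/I_B² = (1/10)/(1/30) = 3/1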